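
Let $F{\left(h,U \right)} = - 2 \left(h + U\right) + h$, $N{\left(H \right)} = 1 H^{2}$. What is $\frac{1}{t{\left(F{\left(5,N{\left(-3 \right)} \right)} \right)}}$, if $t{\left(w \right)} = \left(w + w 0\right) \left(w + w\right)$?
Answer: $\frac{1}{1058} \approx 0.00094518$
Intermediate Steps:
$N{\left(H \right)} = H^{2}$
$F{\left(h,U \right)} = - h - 2 U$ ($F{\left(h,U \right)} = - 2 \left(U + h\right) + h = \left(- 2 U - 2 h\right) + h = - h - 2 U$)
$t{\left(w \right)} = 2 w^{2}$ ($t{\left(w \right)} = \left(w + 0\right) 2 w = w 2 w = 2 w^{2}$)
$\frac{1}{t{\left(F{\left(5,N{\left(-3 \right)} \right)} \right)}} = \frac{1}{2 \left(\left(-1\right) 5 - 2 \left(-3\right)^{2}\right)^{2}} = \frac{1}{2 \left(-5 - 18\right)^{2}} = \frac{1}{2 \left(-23\right)^{2}} = \frac{1}{2 \cdot 529} = \frac{1}{1058}$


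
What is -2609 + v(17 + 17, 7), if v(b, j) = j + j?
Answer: -2595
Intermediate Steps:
v(b, j) = 2*j
-2609 + v(17 + 17, 7) = -2609 + 2*7 = -2609 + 14 = -2595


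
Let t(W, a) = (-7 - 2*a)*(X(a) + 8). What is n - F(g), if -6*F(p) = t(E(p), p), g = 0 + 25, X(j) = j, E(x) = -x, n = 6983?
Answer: 13339/2 ≈ 6669.5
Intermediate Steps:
g = 25
t(W, a) = (-7 - 2*a)*(8 + a) (t(W, a) = (-7 - 2*a)*(a + 8) = (-7 - 2*a)*(8 + a))
F(p) = 28/3 + p²/3 + 23*p/6 (F(p) = -(-56 - 23*p - 2*p²)/6 = 28/3 + p²/3 + 23*p/6)
n - F(g) = 6983 - (28/3 + (⅓)*25² + (23/6)*25) = 6983 - (28/3 + (⅓)*625 + 575/6) = 6983 - (28/3 + 625/3 + 575/6) = 6983 - 1*627/2 = 6983 - 627/2 = 13339/2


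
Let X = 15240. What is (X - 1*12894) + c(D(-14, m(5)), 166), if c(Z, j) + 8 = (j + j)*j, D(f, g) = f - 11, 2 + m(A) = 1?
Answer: 57450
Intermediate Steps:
m(A) = -1 (m(A) = -2 + 1 = -1)
D(f, g) = -11 + f
c(Z, j) = -8 + 2*j² (c(Z, j) = -8 + (j + j)*j = -8 + (2*j)*j = -8 + 2*j²)
(X - 1*12894) + c(D(-14, m(5)), 166) = (15240 - 1*12894) + (-8 + 2*166²) = (15240 - 12894) + (-8 + 2*27556) = 2346 + (-8 + 55112) = 2346 + 55104 = 57450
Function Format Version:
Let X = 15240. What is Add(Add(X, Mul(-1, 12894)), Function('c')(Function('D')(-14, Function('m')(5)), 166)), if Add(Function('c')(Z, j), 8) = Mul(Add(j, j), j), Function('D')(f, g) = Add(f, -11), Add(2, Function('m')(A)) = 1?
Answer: 57450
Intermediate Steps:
Function('m')(A) = -1 (Function('m')(A) = Add(-2, 1) = -1)
Function('D')(f, g) = Add(-11, f)
Function('c')(Z, j) = Add(-8, Mul(2, Pow(j, 2))) (Function('c')(Z, j) = Add(-8, Mul(Add(j, j), j)) = Add(-8, Mul(Mul(2, j), j)) = Add(-8, Mul(2, Pow(j, 2))))
Add(Add(X, Mul(-1, 12894)), Function('c')(Function('D')(-14, Function('m')(5)), 166)) = Add(Add(15240, Mul(-1, 12894)), Add(-8, Mul(2, Pow(166, 2)))) = Add(Add(15240, -12894), Add(-8, Mul(2, 27556))) = Add(2346, Add(-8, 55112)) = Add(2346, 55104) = 57450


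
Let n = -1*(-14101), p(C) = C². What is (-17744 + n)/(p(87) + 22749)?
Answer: -3643/30318 ≈ -0.12016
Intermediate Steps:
n = 14101
(-17744 + n)/(p(87) + 22749) = (-17744 + 14101)/(87² + 22749) = -3643/(7569 + 22749) = -3643/30318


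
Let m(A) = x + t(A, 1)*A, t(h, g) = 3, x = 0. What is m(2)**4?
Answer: 1296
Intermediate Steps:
m(A) = 3*A (m(A) = 0 + 3*A = 3*A)
m(2)**4 = (3*2)**4 = 6**4 = 1296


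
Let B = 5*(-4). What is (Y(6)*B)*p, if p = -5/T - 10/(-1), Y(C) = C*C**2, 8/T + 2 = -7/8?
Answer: -101925/2 ≈ -50963.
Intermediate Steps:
T = -64/23 (T = 8/(-2 - 7/8) = 8/(-23/8) = 8*(-8/23) = -64/23 ≈ -2.7826)
B = -20
Y(C) = C**3
p = 755/64 (p = -5/(-64/23) - 10/(-1) = -5*(-23/64) - 10*(-1) = 115/64 + 10 = 755/64 ≈ 11.797)
(Y(6)*B)*p = (6**3*(-20))*(755/64) = (216*(-20))*(755/64) = -4320*755/64 = -101925/2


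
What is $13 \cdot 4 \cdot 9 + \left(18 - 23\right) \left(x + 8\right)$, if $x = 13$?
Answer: $363$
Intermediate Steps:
$13 \cdot 4 \cdot 9 + \left(18 - 23\right) \left(x + 8\right) = 13 \cdot 4 \cdot 9 + \left(18 - 23\right) \left(13 + 8\right) = 13 \cdot 36 - 105 = 468 - 105 = 363$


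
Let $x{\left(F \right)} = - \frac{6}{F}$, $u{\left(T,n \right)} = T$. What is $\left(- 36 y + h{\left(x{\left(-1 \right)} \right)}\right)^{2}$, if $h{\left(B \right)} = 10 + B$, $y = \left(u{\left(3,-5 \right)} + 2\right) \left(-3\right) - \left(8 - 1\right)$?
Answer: $652864$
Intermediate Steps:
$y = -22$ ($y = \left(3 + 2\right) \left(-3\right) - \left(8 - 1\right) = 5 \left(-3\right) - \left(8 - 1\right) = -15 - 7 = -22$)
$\left(- 36 y + h{\left(x{\left(-1 \right)} \right)}\right)^{2} = \left(\left(-36\right) \left(-22\right) + \left(10 - \frac{6}{-1}\right)\right)^{2} = \left(792 + \left(10 - -6\right)\right)^{2} = \left(792 + \left(10 + 6\right)\right)^{2} = \left(792 + 16\right)^{2} = 808^{2} = 652864$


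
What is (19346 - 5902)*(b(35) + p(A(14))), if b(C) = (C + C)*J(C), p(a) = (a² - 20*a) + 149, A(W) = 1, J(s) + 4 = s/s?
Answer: -1075520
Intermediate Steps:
J(s) = -3 (J(s) = -4 + s/s = -4 + 1 = -3)
p(a) = 149 + a² - 20*a
b(C) = -6*C (b(C) = (C + C)*(-3) = (2*C)*(-3) = -6*C)
(19346 - 5902)*(b(35) + p(A(14))) = (19346 - 5902)*(-6*35 + (149 + 1² - 20*1)) = 13444*(-210 + (149 + 1 - 20)) = 13444*(-210 + 130) = 13444*(-80) = -1075520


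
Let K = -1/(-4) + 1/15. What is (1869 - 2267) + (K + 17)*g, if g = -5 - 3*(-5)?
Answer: -1349/6 ≈ -224.83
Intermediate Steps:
K = 19/60 (K = -1*(-1/4) + 1*(1/15) = 1/4 + 1/15 = 19/60 ≈ 0.31667)
g = 10 (g = -5 + 15 = 10)
(1869 - 2267) + (K + 17)*g = (1869 - 2267) + (19/60 + 17)*10 = -398 + (1039/60)*10 = -398 + 1039/6 = -1349/6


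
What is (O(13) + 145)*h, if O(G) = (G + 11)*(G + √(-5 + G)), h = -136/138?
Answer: -31076/69 - 1088*√2/23 ≈ -517.28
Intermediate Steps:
h = -68/69 (h = -136*1/138 = -68/69 ≈ -0.98551)
O(G) = (11 + G)*(G + √(-5 + G))
(O(13) + 145)*h = ((13² + 11*13 + 11*√(-5 + 13) + 13*√(-5 + 13)) + 145)*(-68/69) = ((169 + 143 + 11*√8 + 13*√8) + 145)*(-68/69) = ((169 + 143 + 11*(2*√2) + 13*(2*√2)) + 145)*(-68/69) = ((169 + 143 + 22*√2 + 26*√2) + 145)*(-68/69) = ((312 + 48*√2) + 145)*(-68/69) = (457 + 48*√2)*(-68/69) = -31076/69 - 1088*√2/23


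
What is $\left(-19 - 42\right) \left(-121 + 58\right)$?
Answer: $3843$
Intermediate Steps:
$\left(-19 - 42\right) \left(-121 + 58\right) = \left(-61\right) \left(-63\right) = 3843$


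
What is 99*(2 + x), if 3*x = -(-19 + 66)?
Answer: -1353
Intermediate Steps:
x = -47/3 (x = (-(-19 + 66))/3 = (-1*47)/3 = (1/3)*(-47) = -47/3 ≈ -15.667)
99*(2 + x) = 99*(2 - 47/3) = 99*(-41/3) = -1353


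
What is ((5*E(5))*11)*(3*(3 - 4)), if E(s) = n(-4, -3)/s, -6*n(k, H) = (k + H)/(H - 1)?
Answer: 77/8 ≈ 9.6250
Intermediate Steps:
n(k, H) = -(H + k)/(6*(-1 + H)) (n(k, H) = -(k + H)/(6*(H - 1)) = -(H + k)/(6*(-1 + H)))
E(s) = -7/(24*s) (E(s) = ((-1*(-3) - 1*(-4))/(6*(-1 - 3)))/s = ((⅙)*(3 + 4)/(-4))/s = ((⅙)*(-¼)*7)/s = -7/(24*s))
((5*E(5))*11)*(3*(3 - 4)) = ((5*(-7/24/5))*11)*(3*(3 - 4)) = ((5*(-7/24*⅕))*11)*(3*(-1)) = ((5*(-7/120))*11)*(-3) = -7/24*11*(-3) = -77/24*(-3) = 77/8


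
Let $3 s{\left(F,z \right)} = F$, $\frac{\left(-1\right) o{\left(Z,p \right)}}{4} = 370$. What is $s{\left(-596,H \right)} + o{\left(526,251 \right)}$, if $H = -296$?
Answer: $- \frac{5036}{3} \approx -1678.7$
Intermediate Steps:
$o{\left(Z,p \right)} = -1480$ ($o{\left(Z,p \right)} = \left(-4\right) 370 = -1480$)
$s{\left(F,z \right)} = \frac{F}{3}$
$s{\left(-596,H \right)} + o{\left(526,251 \right)} = \frac{1}{3} \left(-596\right) - 1480 = - \frac{596}{3} - 1480 = - \frac{5036}{3}$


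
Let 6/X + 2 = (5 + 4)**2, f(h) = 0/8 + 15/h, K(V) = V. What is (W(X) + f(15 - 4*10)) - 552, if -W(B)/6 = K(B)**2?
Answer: -17244963/31205 ≈ -552.63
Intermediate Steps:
f(h) = 15/h (f(h) = 0*(1/8) + 15/h = 0 + 15/h = 15/h)
X = 6/79 (X = 6/(-2 + (5 + 4)**2) = 6/(-2 + 9**2) = 6/(-2 + 81) = 6/79 ≈ 0.075949)
W(B) = -6*B**2
(W(X) + f(15 - 4*10)) - 552 = (-6*(6/79)**2 + 15/(15 - 4*10)) - 552 = (-6*36/6241 + 15/(15 - 40)) - 552 = (-216/6241 + 15/(-25)) - 552 = (-216/6241 + 15*(-1/25)) - 552 = (-216/6241 - 3/5) - 552 = -19803/31205 - 552 = -17244963/31205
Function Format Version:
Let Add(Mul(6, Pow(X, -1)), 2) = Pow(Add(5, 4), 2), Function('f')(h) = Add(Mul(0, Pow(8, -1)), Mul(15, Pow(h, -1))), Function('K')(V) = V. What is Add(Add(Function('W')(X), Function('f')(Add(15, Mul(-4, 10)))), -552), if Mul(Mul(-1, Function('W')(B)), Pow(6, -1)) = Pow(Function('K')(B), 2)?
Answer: Rational(-17244963, 31205) ≈ -552.63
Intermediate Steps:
Function('f')(h) = Mul(15, Pow(h, -1)) (Function('f')(h) = Add(Mul(0, Rational(1, 8)), Mul(15, Pow(h, -1))) = Add(0, Mul(15, Pow(h, -1))) = Mul(15, Pow(h, -1)))
X = Rational(6, 79) (X = Mul(6, Pow(Add(-2, Pow(Add(5, 4), 2)), -1)) = Mul(6, Pow(Add(-2, Pow(9, 2)), -1)) = Mul(6, Pow(Add(-2, 81), -1)) = Mul(6, Pow(79, -1)) = Mul(6, Rational(1, 79)) = Rational(6, 79) ≈ 0.075949)
Function('W')(B) = Mul(-6, Pow(B, 2))
Add(Add(Function('W')(X), Function('f')(Add(15, Mul(-4, 10)))), -552) = Add(Add(Mul(-6, Pow(Rational(6, 79), 2)), Mul(15, Pow(Add(15, Mul(-4, 10)), -1))), -552) = Add(Add(Mul(-6, Rational(36, 6241)), Mul(15, Pow(Add(15, -40), -1))), -552) = Add(Add(Rational(-216, 6241), Mul(15, Pow(-25, -1))), -552) = Add(Add(Rational(-216, 6241), Mul(15, Rational(-1, 25))), -552) = Add(Add(Rational(-216, 6241), Rational(-3, 5)), -552) = Add(Rational(-19803, 31205), -552) = Rational(-17244963, 31205)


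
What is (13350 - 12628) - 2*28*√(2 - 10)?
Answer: 722 - 112*I*√2 ≈ 722.0 - 158.39*I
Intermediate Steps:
(13350 - 12628) - 2*28*√(2 - 10) = 722 - 56*√(-8) = 722 - 56*2*I*√2 = 722 - 112*I*√2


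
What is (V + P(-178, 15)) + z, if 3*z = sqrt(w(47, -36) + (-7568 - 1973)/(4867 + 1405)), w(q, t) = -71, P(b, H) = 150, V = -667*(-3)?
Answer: 2151 + I*sqrt(909706)/336 ≈ 2151.0 + 2.8386*I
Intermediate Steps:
V = 2001
z = I*sqrt(909706)/336 (z = sqrt(-71 + (-7568 - 1973)/(4867 + 1405))/3 = sqrt(-71 - 9541/6272)/3 = sqrt(-71 - 9541*1/6272)/3 = sqrt(-71 - 1363/896)/3 = sqrt(-64979/896)/3 = (I*sqrt(909706)/112)/3 = I*sqrt(909706)/336 ≈ 2.8386*I)
(V + P(-178, 15)) + z = (2001 + 150) + I*sqrt(909706)/336 = 2151 + I*sqrt(909706)/336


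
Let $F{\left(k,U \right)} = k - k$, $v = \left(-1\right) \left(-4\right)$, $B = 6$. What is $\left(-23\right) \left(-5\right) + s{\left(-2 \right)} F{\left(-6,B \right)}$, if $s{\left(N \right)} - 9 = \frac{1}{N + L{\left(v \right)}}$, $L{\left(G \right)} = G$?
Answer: $115$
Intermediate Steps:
$v = 4$
$s{\left(N \right)} = 9 + \frac{1}{4 + N}$ ($s{\left(N \right)} = 9 + \frac{1}{N + 4} = 9 + \frac{1}{4 + N}$)
$F{\left(k,U \right)} = 0$
$\left(-23\right) \left(-5\right) + s{\left(-2 \right)} F{\left(-6,B \right)} = \left(-23\right) \left(-5\right) + \frac{37 + 9 \left(-2\right)}{4 - 2} \cdot 0 = 115 + \frac{37 - 18}{2} \cdot 0 = 115 + \frac{1}{2} \cdot 19 \cdot 0 = 115 + \frac{19}{2} \cdot 0 = 115 + 0 = 115$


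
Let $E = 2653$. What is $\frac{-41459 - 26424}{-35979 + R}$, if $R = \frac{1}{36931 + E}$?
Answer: $\frac{2687080672}{1424192735} \approx 1.8867$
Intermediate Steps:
$R = \frac{1}{39584}$ ($R = \frac{1}{36931 + 2653} = \frac{1}{39584} \approx 2.5263 \cdot 10^{-5}$)
$\frac{-41459 - 26424}{-35979 + R} = \frac{-41459 - 26424}{-35979 + \frac{1}{39584}} = - \frac{67883}{- \frac{1424192735}{39584}} = \left(-67883\right) \left(- \frac{39584}{1424192735}\right) = \frac{2687080672}{1424192735}$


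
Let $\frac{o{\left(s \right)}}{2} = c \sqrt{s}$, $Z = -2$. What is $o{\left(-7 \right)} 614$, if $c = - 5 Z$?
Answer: $12280 i \sqrt{7} \approx 32490.0 i$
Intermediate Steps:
$c = 10$ ($c = \left(-5\right) \left(-2\right) = 10$)
$o{\left(s \right)} = 20 \sqrt{s}$ ($o{\left(s \right)} = 2 \cdot 10 \sqrt{s} = 20 \sqrt{s}$)
$o{\left(-7 \right)} 614 = 20 \sqrt{-7} \cdot 614 = 20 i \sqrt{7} \cdot 614 = 12280 i \sqrt{7}$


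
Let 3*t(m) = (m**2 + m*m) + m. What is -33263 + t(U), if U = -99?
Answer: -26762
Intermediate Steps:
t(m) = m/3 + 2*m**2/3 (t(m) = ((m**2 + m*m) + m)/3 = ((m**2 + m**2) + m)/3 = (2*m**2 + m)/3 = (m + 2*m**2)/3 = m/3 + 2*m**2/3)
-33263 + t(U) = -33263 + (1/3)*(-99)*(1 + 2*(-99)) = -33263 + (1/3)*(-99)*(1 - 198) = -33263 + (1/3)*(-99)*(-197) = -33263 + 6501 = -26762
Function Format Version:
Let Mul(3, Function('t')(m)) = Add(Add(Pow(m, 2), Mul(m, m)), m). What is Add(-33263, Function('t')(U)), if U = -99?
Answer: -26762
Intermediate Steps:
Function('t')(m) = Add(Mul(Rational(1, 3), m), Mul(Rational(2, 3), Pow(m, 2))) (Function('t')(m) = Mul(Rational(1, 3), Add(Add(Pow(m, 2), Mul(m, m)), m)) = Mul(Rational(1, 3), Add(Add(Pow(m, 2), Pow(m, 2)), m)) = Mul(Rational(1, 3), Add(Mul(2, Pow(m, 2)), m)) = Mul(Rational(1, 3), Add(m, Mul(2, Pow(m, 2)))) = Add(Mul(Rational(1, 3), m), Mul(Rational(2, 3), Pow(m, 2))))
Add(-33263, Function('t')(U)) = Add(-33263, Mul(Rational(1, 3), -99, Add(1, Mul(2, -99)))) = Add(-33263, Mul(Rational(1, 3), -99, Add(1, -198))) = Add(-33263, Mul(Rational(1, 3), -99, -197)) = Add(-33263, 6501) = -26762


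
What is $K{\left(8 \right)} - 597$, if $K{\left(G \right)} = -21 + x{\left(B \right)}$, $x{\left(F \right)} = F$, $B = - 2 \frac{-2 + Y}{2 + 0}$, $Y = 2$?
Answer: $-618$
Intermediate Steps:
$B = 0$ ($B = - 2 \frac{-2 + 2}{2 + 0} = - 2 \cdot \frac{0}{2} = - 2 \cdot 0 \cdot \frac{1}{2} = \left(-2\right) 0 = 0$)
$K{\left(G \right)} = -21$ ($K{\left(G \right)} = -21 + 0 = -21$)
$K{\left(8 \right)} - 597 = -21 - 597 = -618$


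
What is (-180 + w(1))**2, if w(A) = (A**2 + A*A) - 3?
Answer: 32761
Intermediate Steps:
w(A) = -3 + 2*A**2 (w(A) = (A**2 + A**2) - 3 = 2*A**2 - 3 = -3 + 2*A**2)
(-180 + w(1))**2 = (-180 + (-3 + 2*1**2))**2 = (-180 + (-3 + 2*1))**2 = (-180 + (-3 + 2))**2 = (-180 - 1)**2 = (-181)**2 = 32761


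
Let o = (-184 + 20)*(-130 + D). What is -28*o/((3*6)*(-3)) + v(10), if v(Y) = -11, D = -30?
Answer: 367063/27 ≈ 13595.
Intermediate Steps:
o = 26240 (o = (-184 + 20)*(-130 - 30) = -164*(-160) = 26240)
-28*o/((3*6)*(-3)) + v(10) = -734720/((3*6)*(-3)) - 11 = -734720/(18*(-3)) - 11 = -734720/(-54) - 11 = -734720*(-1)/54 - 11 = -28*(-13120/27) - 11 = 367360/27 - 11 = 367063/27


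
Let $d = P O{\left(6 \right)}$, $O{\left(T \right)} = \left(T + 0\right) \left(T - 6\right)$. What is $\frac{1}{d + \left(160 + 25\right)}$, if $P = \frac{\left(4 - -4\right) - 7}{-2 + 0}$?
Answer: $\frac{1}{185} \approx 0.0054054$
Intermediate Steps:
$P = - \frac{1}{2}$ ($P = \frac{\left(4 + 4\right) - 7}{-2} = \left(8 - 7\right) \left(- \frac{1}{2}\right) = 1 \left(- \frac{1}{2}\right) = - \frac{1}{2} \approx -0.5$)
$O{\left(T \right)} = T \left(-6 + T\right)$
$d = 0$ ($d = - \frac{6 \left(-6 + 6\right)}{2} = - \frac{6 \cdot 0}{2} = \left(- \frac{1}{2}\right) 0 = 0$)
$\frac{1}{d + \left(160 + 25\right)} = \frac{1}{0 + \left(160 + 25\right)} = \frac{1}{0 + 185} = \frac{1}{185}$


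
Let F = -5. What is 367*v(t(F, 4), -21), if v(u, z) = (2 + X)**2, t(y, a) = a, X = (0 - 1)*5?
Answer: 3303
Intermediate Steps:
X = -5 (X = -1*5 = -5)
v(u, z) = 9 (v(u, z) = (2 - 5)**2 = (-3)**2 = 9)
367*v(t(F, 4), -21) = 367*9 = 3303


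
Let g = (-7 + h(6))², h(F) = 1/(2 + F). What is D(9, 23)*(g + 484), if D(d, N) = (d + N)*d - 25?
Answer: 8942263/64 ≈ 1.3972e+5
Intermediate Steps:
g = 3025/64 (g = (-7 + 1/(2 + 6))² = (-7 + 1/8)² = (-7 + ⅛)² = (-55/8)² = 3025/64 ≈ 47.266)
D(d, N) = -25 + d*(N + d) (D(d, N) = (N + d)*d - 25 = d*(N + d) - 25 = -25 + d*(N + d))
D(9, 23)*(g + 484) = (-25 + 9² + 23*9)*(3025/64 + 484) = (-25 + 81 + 207)*(34001/64) = 263*(34001/64) = 8942263/64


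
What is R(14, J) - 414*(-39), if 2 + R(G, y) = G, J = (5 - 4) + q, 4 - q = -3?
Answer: 16158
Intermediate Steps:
q = 7 (q = 4 - 1*(-3) = 4 + 3 = 7)
J = 8 (J = (5 - 4) + 7 = 1 + 7 = 8)
R(G, y) = -2 + G
R(14, J) - 414*(-39) = (-2 + 14) - 414*(-39) = 12 + 16146 = 16158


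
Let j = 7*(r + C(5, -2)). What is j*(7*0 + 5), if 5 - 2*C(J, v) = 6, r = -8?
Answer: -595/2 ≈ -297.50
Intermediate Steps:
C(J, v) = -½ (C(J, v) = 5/2 - ½*6 = 5/2 - 3 = -½)
j = -119/2 (j = 7*(-8 - ½) = 7*(-17/2) = -119/2 ≈ -59.500)
j*(7*0 + 5) = -119*(7*0 + 5)/2 = -119*(0 + 5)/2 = -119/2*5 = -595/2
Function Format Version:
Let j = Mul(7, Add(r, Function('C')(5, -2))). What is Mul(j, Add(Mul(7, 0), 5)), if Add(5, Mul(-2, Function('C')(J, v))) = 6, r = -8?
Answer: Rational(-595, 2) ≈ -297.50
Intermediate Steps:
Function('C')(J, v) = Rational(-1, 2) (Function('C')(J, v) = Add(Rational(5, 2), Mul(Rational(-1, 2), 6)) = Add(Rational(5, 2), -3) = Rational(-1, 2))
j = Rational(-119, 2) (j = Mul(7, Add(-8, Rational(-1, 2))) = Mul(7, Rational(-17, 2)) = Rational(-119, 2) ≈ -59.500)
Mul(j, Add(Mul(7, 0), 5)) = Mul(Rational(-119, 2), Add(Mul(7, 0), 5)) = Mul(Rational(-119, 2), Add(0, 5)) = Mul(Rational(-119, 2), 5) = Rational(-595, 2)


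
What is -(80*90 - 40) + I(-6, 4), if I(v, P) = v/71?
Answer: -508366/71 ≈ -7160.1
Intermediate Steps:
I(v, P) = v/71 (I(v, P) = v*(1/71) = v/71)
-(80*90 - 40) + I(-6, 4) = -(80*90 - 40) + (1/71)*(-6) = -(7200 - 40) - 6/71 = -1*7160 - 6/71 = -7160 - 6/71 = -508366/71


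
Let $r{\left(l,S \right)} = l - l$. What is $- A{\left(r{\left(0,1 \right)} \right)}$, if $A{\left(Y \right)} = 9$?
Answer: $-9$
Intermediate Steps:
$r{\left(l,S \right)} = 0$
$- A{\left(r{\left(0,1 \right)} \right)} = \left(-1\right) 9 = -9$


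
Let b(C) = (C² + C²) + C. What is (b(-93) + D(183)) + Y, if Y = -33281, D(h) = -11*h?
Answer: -18089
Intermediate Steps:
b(C) = C + 2*C² (b(C) = 2*C² + C = C + 2*C²)
(b(-93) + D(183)) + Y = (-93*(1 + 2*(-93)) - 11*183) - 33281 = (-93*(1 - 186) - 2013) - 33281 = (-93*(-185) - 2013) - 33281 = (17205 - 2013) - 33281 = 15192 - 33281 = -18089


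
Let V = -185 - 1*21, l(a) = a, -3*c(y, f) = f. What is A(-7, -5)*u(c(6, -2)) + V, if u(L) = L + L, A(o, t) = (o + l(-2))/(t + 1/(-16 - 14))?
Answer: -30746/151 ≈ -203.62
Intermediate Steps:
c(y, f) = -f/3
A(o, t) = (-2 + o)/(-1/30 + t) (A(o, t) = (o - 2)/(t + 1/(-16 - 14)) = (-2 + o)/(t + 1/(-30)) = (-2 + o)/(t - 1/30) = (-2 + o)/(-1/30 + t))
u(L) = 2*L
V = -206 (V = -185 - 21 = -206)
A(-7, -5)*u(c(6, -2)) + V = (30*(-2 - 7)/(-1 + 30*(-5)))*(2*(-⅓*(-2))) - 206 = (30*(-9)/(-1 - 150))*(2*(⅔)) - 206 = (30*(-9)/(-151))*(4/3) - 206 = (30*(-1/151)*(-9))*(4/3) - 206 = (270/151)*(4/3) - 206 = 360/151 - 206 = -30746/151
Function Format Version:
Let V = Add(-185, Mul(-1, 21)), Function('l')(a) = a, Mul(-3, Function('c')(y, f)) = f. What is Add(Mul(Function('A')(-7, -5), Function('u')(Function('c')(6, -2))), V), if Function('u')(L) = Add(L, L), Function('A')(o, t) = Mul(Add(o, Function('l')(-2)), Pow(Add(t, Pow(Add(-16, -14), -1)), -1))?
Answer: Rational(-30746, 151) ≈ -203.62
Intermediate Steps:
Function('c')(y, f) = Mul(Rational(-1, 3), f)
Function('A')(o, t) = Mul(Pow(Add(Rational(-1, 30), t), -1), Add(-2, o)) (Function('A')(o, t) = Mul(Add(o, -2), Pow(Add(t, Pow(Add(-16, -14), -1)), -1)) = Mul(Add(-2, o), Pow(Add(t, Pow(-30, -1)), -1)) = Mul(Add(-2, o), Pow(Add(t, Rational(-1, 30)), -1)) = Mul(Add(-2, o), Pow(Add(Rational(-1, 30), t), -1)) = Mul(Pow(Add(Rational(-1, 30), t), -1), Add(-2, o)))
Function('u')(L) = Mul(2, L)
V = -206 (V = Add(-185, -21) = -206)
Add(Mul(Function('A')(-7, -5), Function('u')(Function('c')(6, -2))), V) = Add(Mul(Mul(30, Pow(Add(-1, Mul(30, -5)), -1), Add(-2, -7)), Mul(2, Mul(Rational(-1, 3), -2))), -206) = Add(Mul(Mul(30, Pow(Add(-1, -150), -1), -9), Mul(2, Rational(2, 3))), -206) = Add(Mul(Mul(30, Pow(-151, -1), -9), Rational(4, 3)), -206) = Add(Mul(Mul(30, Rational(-1, 151), -9), Rational(4, 3)), -206) = Add(Mul(Rational(270, 151), Rational(4, 3)), -206) = Add(Rational(360, 151), -206) = Rational(-30746, 151)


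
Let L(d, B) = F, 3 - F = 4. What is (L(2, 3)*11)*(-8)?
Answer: 88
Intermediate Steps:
F = -1 (F = 3 - 1*4 = 3 - 4 = -1)
L(d, B) = -1
(L(2, 3)*11)*(-8) = -1*11*(-8) = -11*(-8) = 88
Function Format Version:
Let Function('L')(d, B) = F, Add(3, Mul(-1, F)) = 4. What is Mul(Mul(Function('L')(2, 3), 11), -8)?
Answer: 88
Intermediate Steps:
F = -1 (F = Add(3, Mul(-1, 4)) = Add(3, -4) = -1)
Function('L')(d, B) = -1
Mul(Mul(Function('L')(2, 3), 11), -8) = Mul(Mul(-1, 11), -8) = Mul(-11, -8) = 88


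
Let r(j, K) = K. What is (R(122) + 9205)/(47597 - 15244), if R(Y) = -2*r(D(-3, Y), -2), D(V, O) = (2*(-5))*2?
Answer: 9209/32353 ≈ 0.28464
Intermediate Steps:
D(V, O) = -20 (D(V, O) = -10*2 = -20)
R(Y) = 4 (R(Y) = -2*(-2) = 4)
(R(122) + 9205)/(47597 - 15244) = (4 + 9205)/(47597 - 15244) = 9209/32353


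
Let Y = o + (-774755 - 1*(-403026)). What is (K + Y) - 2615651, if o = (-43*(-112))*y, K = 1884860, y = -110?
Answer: -1632280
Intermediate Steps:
o = -529760 (o = -43*(-112)*(-110) = 4816*(-110) = -529760)
Y = -901489 (Y = -529760 + (-774755 - 1*(-403026)) = -529760 + (-774755 + 403026) = -529760 - 371729 = -901489)
(K + Y) - 2615651 = (1884860 - 901489) - 2615651 = 983371 - 2615651 = -1632280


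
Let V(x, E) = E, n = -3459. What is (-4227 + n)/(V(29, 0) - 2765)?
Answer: 1098/395 ≈ 2.7797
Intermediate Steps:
(-4227 + n)/(V(29, 0) - 2765) = (-4227 - 3459)/(0 - 2765) = -7686/(-2765) = -7686*(-1/2765) = 1098/395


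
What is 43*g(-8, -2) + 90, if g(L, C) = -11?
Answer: -383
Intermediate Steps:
43*g(-8, -2) + 90 = 43*(-11) + 90 = -473 + 90 = -383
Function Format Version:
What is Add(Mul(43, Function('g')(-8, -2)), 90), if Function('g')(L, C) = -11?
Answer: -383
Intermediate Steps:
Add(Mul(43, Function('g')(-8, -2)), 90) = Add(Mul(43, -11), 90) = Add(-473, 90) = -383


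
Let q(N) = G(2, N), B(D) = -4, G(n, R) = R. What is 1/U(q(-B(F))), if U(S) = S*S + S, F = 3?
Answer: 1/20 ≈ 0.050000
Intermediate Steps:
q(N) = N
U(S) = S + S² (U(S) = S² + S = S + S²)
1/U(q(-B(F))) = 1/((-1*(-4))*(1 - 1*(-4))) = 1/(4*(1 + 4)) = 1/(4*5) = 1/20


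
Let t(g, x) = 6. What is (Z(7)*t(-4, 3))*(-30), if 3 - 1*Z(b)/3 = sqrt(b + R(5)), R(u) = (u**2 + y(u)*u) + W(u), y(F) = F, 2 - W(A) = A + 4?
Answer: -1620 + 2700*sqrt(2) ≈ 2198.4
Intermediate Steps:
W(A) = -2 - A (W(A) = 2 - (A + 4) = 2 - (4 + A) = 2 + (-4 - A) = -2 - A)
R(u) = -2 - u + 2*u**2 (R(u) = (u**2 + u*u) + (-2 - u) = (u**2 + u**2) + (-2 - u) = 2*u**2 + (-2 - u) = -2 - u + 2*u**2)
Z(b) = 9 - 3*sqrt(43 + b) (Z(b) = 9 - 3*sqrt(b + (-2 - 1*5 + 2*5**2)) = 9 - 3*sqrt(b + (-2 - 5 + 2*25)) = 9 - 3*sqrt(b + (-2 - 5 + 50)) = 9 - 3*sqrt(b + 43) = 9 - 3*sqrt(43 + b))
(Z(7)*t(-4, 3))*(-30) = ((9 - 3*sqrt(43 + 7))*6)*(-30) = ((9 - 15*sqrt(2))*6)*(-30) = (54 - 90*sqrt(2))*(-30) = -1620 + 2700*sqrt(2)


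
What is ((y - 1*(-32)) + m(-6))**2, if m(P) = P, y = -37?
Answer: 121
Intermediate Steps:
((y - 1*(-32)) + m(-6))**2 = ((-37 - 1*(-32)) - 6)**2 = ((-37 + 32) - 6)**2 = (-5 - 6)**2 = (-11)**2 = 121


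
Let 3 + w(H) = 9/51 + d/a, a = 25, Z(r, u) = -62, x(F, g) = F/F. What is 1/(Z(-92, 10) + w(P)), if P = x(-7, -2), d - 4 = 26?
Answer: -85/5408 ≈ -0.015717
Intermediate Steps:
x(F, g) = 1
d = 30 (d = 4 + 26 = 30)
P = 1
w(H) = -138/85 (w(H) = -3 + (9/51 + 30/25) = -3 + (9*(1/51) + 30*(1/25)) = -3 + (3/17 + 6/5) = -3 + 117/85 = -138/85)
1/(Z(-92, 10) + w(P)) = 1/(-62 - 138/85) = 1/(-5408/85) = -85/5408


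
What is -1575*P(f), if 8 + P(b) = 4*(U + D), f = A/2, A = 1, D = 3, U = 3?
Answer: -25200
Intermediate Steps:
f = ½ (f = 1/2 = 1*(½) = ½ ≈ 0.50000)
P(b) = 16 (P(b) = -8 + 4*(3 + 3) = -8 + 4*6 = -8 + 24 = 16)
-1575*P(f) = -1575*16 = -25200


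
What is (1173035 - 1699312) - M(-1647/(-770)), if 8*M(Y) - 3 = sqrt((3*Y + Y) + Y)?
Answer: -4210219/8 - 3*sqrt(28182)/1232 ≈ -5.2628e+5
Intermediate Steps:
M(Y) = 3/8 + sqrt(5)*sqrt(Y)/8 (M(Y) = 3/8 + sqrt((3*Y + Y) + Y)/8 = 3/8 + sqrt(4*Y + Y)/8 = 3/8 + sqrt(5*Y)/8 = 3/8 + (sqrt(5)*sqrt(Y))/8 = 3/8 + sqrt(5)*sqrt(Y)/8)
(1173035 - 1699312) - M(-1647/(-770)) = (1173035 - 1699312) - (3/8 + sqrt(5)*sqrt(-1647/(-770))/8) = -526277 - (3/8 + sqrt(5)*sqrt(-1647*(-1/770))/8) = -526277 - (3/8 + sqrt(5)*sqrt(1647/770)/8) = -526277 - (3/8 + sqrt(5)*(3*sqrt(140910)/770)/8) = -526277 - (3/8 + 3*sqrt(28182)/1232) = -526277 + (-3/8 - 3*sqrt(28182)/1232) = -4210219/8 - 3*sqrt(28182)/1232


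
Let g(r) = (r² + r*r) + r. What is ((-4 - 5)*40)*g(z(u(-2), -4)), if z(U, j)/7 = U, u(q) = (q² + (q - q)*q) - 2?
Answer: -146160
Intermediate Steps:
u(q) = -2 + q² (u(q) = (q² + 0*q) - 2 = (q² + 0) - 2 = q² - 2 = -2 + q²)
z(U, j) = 7*U
g(r) = r + 2*r² (g(r) = (r² + r²) + r = 2*r² + r = r + 2*r²)
((-4 - 5)*40)*g(z(u(-2), -4)) = ((-4 - 5)*40)*((7*(-2 + (-2)²))*(1 + 2*(7*(-2 + (-2)²)))) = (-9*40)*((7*(-2 + 4))*(1 + 2*(7*(-2 + 4)))) = -360*7*2*(1 + 2*(7*2)) = -5040*(1 + 2*14) = -5040*(1 + 28) = -5040*29 = -360*406 = -146160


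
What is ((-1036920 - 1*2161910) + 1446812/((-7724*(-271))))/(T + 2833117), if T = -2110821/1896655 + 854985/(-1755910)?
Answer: -1114970095242271946178670/987498438524989007964013 ≈ -1.1291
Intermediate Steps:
T = -1065604655457/666071096210 (T = -2110821*1/1896655 + 854985*(-1/1755910) = -2110821/1896655 - 170997/351182 = -1065604655457/666071096210 ≈ -1.5998)
((-1036920 - 1*2161910) + 1446812/((-7724*(-271))))/(T + 2833117) = ((-1036920 - 1*2161910) + 1446812/((-7724*(-271))))/(-1065604655457/666071096210 + 2833117) = ((-1036920 - 2161910) + 1446812/2093204)/(1887056280276531113/666071096210) = (-3198830 + 1446812*(1/2093204))*(666071096210/1887056280276531113) = (-3198830 + 361703/523301)*(666071096210/1887056280276531113) = -1673950576127/523301*666071096210/1887056280276531113 = -1114970095242271946178670/987498438524989007964013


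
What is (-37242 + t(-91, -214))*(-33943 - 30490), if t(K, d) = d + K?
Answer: 2419265851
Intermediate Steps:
t(K, d) = K + d
(-37242 + t(-91, -214))*(-33943 - 30490) = (-37242 + (-91 - 214))*(-33943 - 30490) = (-37242 - 305)*(-64433) = -37547*(-64433) = 2419265851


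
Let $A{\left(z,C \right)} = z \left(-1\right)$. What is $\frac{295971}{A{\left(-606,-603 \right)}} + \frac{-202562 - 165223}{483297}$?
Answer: $\frac{15868779853}{32541998} \approx 487.64$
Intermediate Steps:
$A{\left(z,C \right)} = - z$
$\frac{295971}{A{\left(-606,-603 \right)}} + \frac{-202562 - 165223}{483297} = \frac{295971}{\left(-1\right) \left(-606\right)} + \frac{-202562 - 165223}{483297} = \frac{295971}{606} + \left(-202562 - 165223\right) \frac{1}{483297} = 295971 \cdot \frac{1}{606} - \frac{122595}{161099} = \frac{98657}{202} - \frac{122595}{161099} = \frac{15868779853}{32541998}$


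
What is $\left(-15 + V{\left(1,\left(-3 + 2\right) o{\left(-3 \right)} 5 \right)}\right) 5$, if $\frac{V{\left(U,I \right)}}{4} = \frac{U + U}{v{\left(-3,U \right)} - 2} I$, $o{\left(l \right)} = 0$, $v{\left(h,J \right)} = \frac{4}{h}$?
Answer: $-75$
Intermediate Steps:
$V{\left(U,I \right)} = - \frac{12 I U}{5}$ ($V{\left(U,I \right)} = 4 \frac{U + U}{\frac{4}{-3} - 2} I = 4 \frac{2 U}{4 \left(- \frac{1}{3}\right) - 2} I = 4 \frac{2 U}{- \frac{4}{3} - 2} I = 4 \frac{2 U}{- \frac{10}{3}} I = 4 \cdot 2 U \left(- \frac{3}{10}\right) I = 4 - \frac{3 U}{5} I = 4 \left(- \frac{3 I U}{5}\right) = - \frac{12 I U}{5}$)
$\left(-15 + V{\left(1,\left(-3 + 2\right) o{\left(-3 \right)} 5 \right)}\right) 5 = \left(-15 - \frac{12}{5} \left(-3 + 2\right) 0 \cdot 5 \cdot 1\right) 5 = \left(-15 - \frac{12}{5} \left(-1\right) 0 \cdot 5 \cdot 1\right) 5 = \left(-15 - \frac{12}{5} \cdot 0 \cdot 5 \cdot 1\right) 5 = \left(-15 - 0 \cdot 1\right) 5 = \left(-15 + 0\right) 5 = \left(-15\right) 5 = -75$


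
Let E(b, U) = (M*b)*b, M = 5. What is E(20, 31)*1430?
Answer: 2860000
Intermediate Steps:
E(b, U) = 5*b² (E(b, U) = (5*b)*b = 5*b²)
E(20, 31)*1430 = (5*20²)*1430 = (5*400)*1430 = 2000*1430 = 2860000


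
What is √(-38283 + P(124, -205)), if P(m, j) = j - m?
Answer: 14*I*√197 ≈ 196.5*I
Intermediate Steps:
√(-38283 + P(124, -205)) = √(-38283 + (-205 - 1*124)) = √(-38283 + (-205 - 124)) = √(-38283 - 329) = √(-38612) = 14*I*√197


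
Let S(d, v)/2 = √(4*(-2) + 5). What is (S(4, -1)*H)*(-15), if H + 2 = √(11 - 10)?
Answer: 30*I*√3 ≈ 51.962*I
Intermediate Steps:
S(d, v) = 2*I*√3 (S(d, v) = 2*√(4*(-2) + 5) = 2*√(-8 + 5) = 2*√(-3) = 2*(I*√3) = 2*I*√3)
H = -1 (H = -2 + √(11 - 10) = -2 + √1 = -2 + 1 = -1)
(S(4, -1)*H)*(-15) = ((2*I*√3)*(-1))*(-15) = -2*I*√3*(-15) = 30*I*√3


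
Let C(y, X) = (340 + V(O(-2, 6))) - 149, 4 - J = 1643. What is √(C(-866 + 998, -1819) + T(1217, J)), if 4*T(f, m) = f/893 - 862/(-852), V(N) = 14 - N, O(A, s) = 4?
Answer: √116696796287946/760836 ≈ 14.198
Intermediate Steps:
J = -1639 (J = 4 - 1*1643 = 4 - 1643 = -1639)
T(f, m) = 431/1704 + f/3572 (T(f, m) = (f/893 - 862/(-852))/4 = (f*(1/893) - 862*(-1/852))/4 = (f/893 + 431/426)/4 = (431/426 + f/893)/4 = 431/1704 + f/3572)
C(y, X) = 201 (C(y, X) = (340 + (14 - 1*4)) - 149 = (340 + (14 - 4)) - 149 = (340 + 10) - 149 = 350 - 149 = 201)
√(C(-866 + 998, -1819) + T(1217, J)) = √(201 + (431/1704 + (1/3572)*1217)) = √(201 + (431/1704 + 1217/3572)) = √(201 + 903325/1521672) = √(306759397/1521672) = √116696796287946/760836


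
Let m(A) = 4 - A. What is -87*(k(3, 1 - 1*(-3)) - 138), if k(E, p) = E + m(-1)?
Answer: 11310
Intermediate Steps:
k(E, p) = 5 + E (k(E, p) = E + (4 - 1*(-1)) = E + (4 + 1) = E + 5 = 5 + E)
-87*(k(3, 1 - 1*(-3)) - 138) = -87*((5 + 3) - 138) = -87*(8 - 138) = -87*(-130) = 11310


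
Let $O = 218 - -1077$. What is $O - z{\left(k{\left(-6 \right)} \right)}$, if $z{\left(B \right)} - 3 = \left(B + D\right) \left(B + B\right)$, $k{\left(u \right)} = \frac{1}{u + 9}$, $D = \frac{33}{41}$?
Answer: $\frac{476468}{369} \approx 1291.2$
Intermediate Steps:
$D = \frac{33}{41}$ ($D = 33 \cdot \frac{1}{41} = \frac{33}{41} \approx 0.80488$)
$O = 1295$ ($O = 218 + 1077 = 1295$)
$k{\left(u \right)} = \frac{1}{9 + u}$
$z{\left(B \right)} = 3 + 2 B \left(\frac{33}{41} + B\right)$ ($z{\left(B \right)} = 3 + \left(B + \frac{33}{41}\right) \left(B + B\right) = 3 + \left(\frac{33}{41} + B\right) 2 B = 3 + 2 B \left(\frac{33}{41} + B\right)$)
$O - z{\left(k{\left(-6 \right)} \right)} = 1295 - \left(3 + 2 \left(\frac{1}{9 - 6}\right)^{2} + \frac{66}{41 \left(9 - 6\right)}\right) = 1295 - \left(3 + 2 \left(\frac{1}{3}\right)^{2} + \frac{66}{41 \cdot 3}\right) = 1295 - \left(3 + \frac{2}{9} + \frac{66}{41} \cdot \frac{1}{3}\right) = 1295 - \left(3 + 2 \cdot \frac{1}{9} + \frac{22}{41}\right) = 1295 - \left(3 + \frac{2}{9} + \frac{22}{41}\right) = 1295 - \frac{1387}{369} = \frac{476468}{369}$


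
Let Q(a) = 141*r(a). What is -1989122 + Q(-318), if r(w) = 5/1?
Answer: -1988417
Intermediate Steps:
r(w) = 5 (r(w) = 5*1 = 5)
Q(a) = 705 (Q(a) = 141*5 = 705)
-1989122 + Q(-318) = -1989122 + 705 = -1988417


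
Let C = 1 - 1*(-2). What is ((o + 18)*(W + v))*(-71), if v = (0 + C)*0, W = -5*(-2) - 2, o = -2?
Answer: -9088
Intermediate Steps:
C = 3 (C = 1 + 2 = 3)
W = 8 (W = 10 - 2 = 8)
v = 0 (v = (0 + 3)*0 = 3*0 = 0)
((o + 18)*(W + v))*(-71) = ((-2 + 18)*(8 + 0))*(-71) = (16*8)*(-71) = 128*(-71) = -9088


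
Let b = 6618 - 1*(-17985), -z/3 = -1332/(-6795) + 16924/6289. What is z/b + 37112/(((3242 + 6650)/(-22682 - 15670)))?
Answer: -13855995836945307336/96298489413235 ≈ -1.4389e+5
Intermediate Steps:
z = -41125176/4748195 (z = -3*(-1332/(-6795) + 16924/6289) = -3*(-1332*(-1/6795) + 16924*(1/6289)) = -3*(148/755 + 16924/6289) = -3*13708392/4748195 = -41125176/4748195 ≈ -8.6612)
b = 24603 (b = 6618 + 17985 = 24603)
z/b + 37112/(((3242 + 6650)/(-22682 - 15670))) = -41125176/4748195/24603 + 37112/(((3242 + 6650)/(-22682 - 15670))) = -41125176/4748195*1/24603 + 37112/((9892/(-38352))) = -13708392/38939947195 + 37112/((9892*(-1/38352))) = -13708392/38939947195 + 37112/(-2473/9588) = -13708392/38939947195 + 37112*(-9588/2473) = -13708392/38939947195 - 355829856/2473 = -13855995836945307336/96298489413235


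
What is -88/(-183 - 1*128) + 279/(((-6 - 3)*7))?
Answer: -9025/2177 ≈ -4.1456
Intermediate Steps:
-88/(-183 - 1*128) + 279/(((-6 - 3)*7)) = -88/(-183 - 128) + 279/((-9*7)) = -88/(-311) + 279/(-63) = -88*(-1/311) + 279*(-1/63) = 88/311 - 31/7 = -9025/2177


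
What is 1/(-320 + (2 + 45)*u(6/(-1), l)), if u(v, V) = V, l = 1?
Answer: -1/273 ≈ -0.0036630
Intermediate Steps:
1/(-320 + (2 + 45)*u(6/(-1), l)) = 1/(-320 + (2 + 45)*1) = 1/(-320 + 47*1) = 1/(-320 + 47) = 1/(-273) = -1/273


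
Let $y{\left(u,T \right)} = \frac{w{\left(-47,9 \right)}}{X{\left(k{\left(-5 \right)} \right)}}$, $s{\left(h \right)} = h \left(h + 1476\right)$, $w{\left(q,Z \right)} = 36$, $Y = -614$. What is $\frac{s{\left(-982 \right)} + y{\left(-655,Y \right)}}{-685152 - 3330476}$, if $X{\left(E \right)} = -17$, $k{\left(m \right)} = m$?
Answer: $\frac{2061718}{17066419} \approx 0.12081$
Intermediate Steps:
$s{\left(h \right)} = h \left(1476 + h\right)$
$y{\left(u,T \right)} = - \frac{36}{17}$ ($y{\left(u,T \right)} = \frac{36}{-17} = 36 \left(- \frac{1}{17}\right) = - \frac{36}{17}$)
$\frac{s{\left(-982 \right)} + y{\left(-655,Y \right)}}{-685152 - 3330476} = \frac{- 982 \left(1476 - 982\right) - \frac{36}{17}}{-685152 - 3330476} = \frac{\left(-982\right) 494 - \frac{36}{17}}{-4015628} = \left(-485108 - \frac{36}{17}\right) \left(- \frac{1}{4015628}\right) = \left(- \frac{8246872}{17}\right) \left(- \frac{1}{4015628}\right) = \frac{2061718}{17066419}$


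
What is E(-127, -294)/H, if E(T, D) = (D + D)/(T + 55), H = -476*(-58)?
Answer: 7/23664 ≈ 0.00029581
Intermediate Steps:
H = 27608
E(T, D) = 2*D/(55 + T) (E(T, D) = (2*D)/(55 + T) = 2*D/(55 + T))
E(-127, -294)/H = (2*(-294)/(55 - 127))/27608 = (2*(-294)/(-72))*(1/27608) = (2*(-294)*(-1/72))*(1/27608) = (49/6)*(1/27608) = 7/23664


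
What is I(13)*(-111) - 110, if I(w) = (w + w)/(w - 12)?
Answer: -2996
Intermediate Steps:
I(w) = 2*w/(-12 + w) (I(w) = (2*w)/(-12 + w) = 2*w/(-12 + w))
I(13)*(-111) - 110 = (2*13/(-12 + 13))*(-111) - 110 = (2*13/1)*(-111) - 110 = (2*13*1)*(-111) - 110 = 26*(-111) - 110 = -2886 - 110 = -2996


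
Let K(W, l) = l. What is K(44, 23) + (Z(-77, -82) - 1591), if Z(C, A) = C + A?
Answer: -1727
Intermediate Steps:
Z(C, A) = A + C
K(44, 23) + (Z(-77, -82) - 1591) = 23 + ((-82 - 77) - 1591) = 23 + (-159 - 1591) = 23 - 1750 = -1727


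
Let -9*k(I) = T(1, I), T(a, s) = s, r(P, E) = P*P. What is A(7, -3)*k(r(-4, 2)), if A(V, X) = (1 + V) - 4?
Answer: -64/9 ≈ -7.1111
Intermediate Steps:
r(P, E) = P²
A(V, X) = -3 + V
k(I) = -I/9
A(7, -3)*k(r(-4, 2)) = (-3 + 7)*(-⅑*(-4)²) = 4*(-⅑*16) = 4*(-16/9) = -64/9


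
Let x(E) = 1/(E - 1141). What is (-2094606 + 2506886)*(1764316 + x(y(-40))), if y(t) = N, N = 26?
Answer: 162208460624584/223 ≈ 7.2739e+11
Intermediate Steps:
y(t) = 26
x(E) = 1/(-1141 + E)
(-2094606 + 2506886)*(1764316 + x(y(-40))) = (-2094606 + 2506886)*(1764316 + 1/(-1141 + 26)) = 412280*(1764316 + 1/(-1115)) = 412280*(1764316 - 1/1115) = 412280*(1967212339/1115) = 162208460624584/223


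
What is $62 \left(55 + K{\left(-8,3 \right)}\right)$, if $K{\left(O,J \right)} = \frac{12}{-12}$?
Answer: $3348$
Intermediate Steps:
$K{\left(O,J \right)} = -1$ ($K{\left(O,J \right)} = 12 \left(- \frac{1}{12}\right) = -1$)
$62 \left(55 + K{\left(-8,3 \right)}\right) = 62 \left(55 - 1\right) = 62 \cdot 54 = 3348$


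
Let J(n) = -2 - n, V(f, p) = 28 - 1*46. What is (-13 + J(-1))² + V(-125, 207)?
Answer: 178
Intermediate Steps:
V(f, p) = -18 (V(f, p) = 28 - 46 = -18)
(-13 + J(-1))² + V(-125, 207) = (-13 + (-2 - 1*(-1)))² - 18 = (-13 + (-2 + 1))² - 18 = (-13 - 1)² - 18 = (-14)² - 18 = 196 - 18 = 178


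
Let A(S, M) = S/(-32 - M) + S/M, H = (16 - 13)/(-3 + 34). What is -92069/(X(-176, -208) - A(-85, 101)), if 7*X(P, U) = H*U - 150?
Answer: 38339649187/10036486 ≈ 3820.0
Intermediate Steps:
H = 3/31 ≈ 0.096774
X(P, U) = -150/7 + 3*U/217 (X(P, U) = (3*U/31 - 150)/7 = (-150 + 3*U/31)/7 = -150/7 + 3*U/217)
A(S, M) = S/M + S/(-32 - M)
-92069/(X(-176, -208) - A(-85, 101)) = -92069/((-150/7 + (3/217)*(-208)) - 32*(-85)/(101*(32 + 101))) = -92069/((-150/7 - 624/217) - 32*(-85)/(101*133)) = -92069/(-5274/217 - 32*(-85)/(101*133)) = -92069/(-5274/217 - 1*(-2720/13433)) = -92069/(-5274/217 + 2720/13433) = -92069/(-10036486/416423) = -92069*(-416423/10036486) = 38339649187/10036486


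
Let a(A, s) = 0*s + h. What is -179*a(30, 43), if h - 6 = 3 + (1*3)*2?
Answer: -2685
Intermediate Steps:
h = 15 (h = 6 + (3 + (1*3)*2) = 6 + (3 + 3*2) = 6 + (3 + 6) = 6 + 9 = 15)
a(A, s) = 15 (a(A, s) = 0*s + 15 = 0 + 15 = 15)
-179*a(30, 43) = -179*15 = -2685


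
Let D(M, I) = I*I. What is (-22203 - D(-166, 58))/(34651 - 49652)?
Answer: 25567/15001 ≈ 1.7044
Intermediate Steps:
D(M, I) = I²
(-22203 - D(-166, 58))/(34651 - 49652) = (-22203 - 1*58²)/(34651 - 49652) = (-22203 - 1*3364)/(-15001) = (-22203 - 3364)*(-1/15001) = -25567*(-1/15001) = 25567/15001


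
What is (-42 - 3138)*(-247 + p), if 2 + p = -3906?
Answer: 13212900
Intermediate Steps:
p = -3908 (p = -2 - 3906 = -3908)
(-42 - 3138)*(-247 + p) = (-42 - 3138)*(-247 - 3908) = -3180*(-4155) = 13212900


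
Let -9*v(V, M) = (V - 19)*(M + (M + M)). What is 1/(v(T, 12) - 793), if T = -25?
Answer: -1/617 ≈ -0.0016207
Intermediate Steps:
v(V, M) = -M*(-19 + V)/3 (v(V, M) = -(V - 19)*(M + (M + M))/9 = -(-19 + V)*(M + 2*M)/9 = -(-19 + V)*3*M/9 = -M*(-19 + V)/3)
1/(v(T, 12) - 793) = 1/((⅓)*12*(19 - 1*(-25)) - 793) = 1/((⅓)*12*(19 + 25) - 793) = 1/((⅓)*12*44 - 793) = 1/(176 - 793) = 1/(-617) = -1/617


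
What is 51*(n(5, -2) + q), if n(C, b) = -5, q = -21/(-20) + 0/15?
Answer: -4029/20 ≈ -201.45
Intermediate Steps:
q = 21/20 (q = -21*(-1/20) + 0*(1/15) = 21/20 + 0 = 21/20 ≈ 1.0500)
51*(n(5, -2) + q) = 51*(-5 + 21/20) = 51*(-79/20) = -4029/20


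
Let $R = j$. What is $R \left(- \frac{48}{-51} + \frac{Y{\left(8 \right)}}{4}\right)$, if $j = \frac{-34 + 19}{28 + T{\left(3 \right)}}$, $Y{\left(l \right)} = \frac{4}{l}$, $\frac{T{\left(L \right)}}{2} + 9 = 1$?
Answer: $- \frac{725}{544} \approx -1.3327$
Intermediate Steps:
$T{\left(L \right)} = -16$ ($T{\left(L \right)} = -18 + 2 \cdot 1 = -18 + 2 = -16$)
$j = - \frac{5}{4}$ ($j = \frac{-34 + 19}{28 - 16} = - \frac{15}{12} = \left(-15\right) \frac{1}{12} = - \frac{5}{4} \approx -1.25$)
$R = - \frac{5}{4} \approx -1.25$
$R \left(- \frac{48}{-51} + \frac{Y{\left(8 \right)}}{4}\right) = - \frac{5 \left(- \frac{48}{-51} + \frac{4 \cdot \frac{1}{8}}{4}\right)}{4} = - \frac{5 \left(\left(-48\right) \left(- \frac{1}{51}\right) + 4 \cdot \frac{1}{8} \cdot \frac{1}{4}\right)}{4} = - \frac{5 \left(\frac{16}{17} + \frac{1}{2} \cdot \frac{1}{4}\right)}{4} = - \frac{5 \left(\frac{16}{17} + \frac{1}{8}\right)}{4} = \left(- \frac{5}{4}\right) \frac{145}{136} = - \frac{725}{544}$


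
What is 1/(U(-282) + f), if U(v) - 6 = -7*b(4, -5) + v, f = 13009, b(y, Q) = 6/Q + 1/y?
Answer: 20/254793 ≈ 7.8495e-5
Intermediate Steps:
b(y, Q) = 1/y + 6/Q (b(y, Q) = 6/Q + 1/y = 1/y + 6/Q)
U(v) = 253/20 + v (U(v) = 6 + (-7*(1/4 + 6/(-5)) + v) = 6 + (-7*(1/4 + 6*(-1/5)) + v) = 6 + (-7*(1/4 - 6/5) + v) = 6 + (-7*(-19/20) + v) = 6 + (133/20 + v) = 253/20 + v)
1/(U(-282) + f) = 1/((253/20 - 282) + 13009) = 1/(-5387/20 + 13009) = 1/(254793/20) = 20/254793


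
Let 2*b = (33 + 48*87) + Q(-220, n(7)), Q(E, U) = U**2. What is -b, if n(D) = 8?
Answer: -4273/2 ≈ -2136.5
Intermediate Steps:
b = 4273/2 (b = ((33 + 48*87) + 8**2)/2 = ((33 + 4176) + 64)/2 = (4209 + 64)/2 = (1/2)*4273 = 4273/2 ≈ 2136.5)
-b = -1*4273/2 = -4273/2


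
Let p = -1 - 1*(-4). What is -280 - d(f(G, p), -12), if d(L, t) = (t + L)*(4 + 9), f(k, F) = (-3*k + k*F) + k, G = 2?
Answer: -150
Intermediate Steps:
p = 3 (p = -1 + 4 = 3)
f(k, F) = -2*k + F*k (f(k, F) = (-3*k + F*k) + k = -2*k + F*k)
d(L, t) = 13*L + 13*t (d(L, t) = (L + t)*13 = 13*L + 13*t)
-280 - d(f(G, p), -12) = -280 - (13*(2*(-2 + 3)) + 13*(-12)) = -280 - (13*(2*1) - 156) = -280 - (13*2 - 156) = -280 - (26 - 156) = -280 - 1*(-130) = -280 + 130 = -150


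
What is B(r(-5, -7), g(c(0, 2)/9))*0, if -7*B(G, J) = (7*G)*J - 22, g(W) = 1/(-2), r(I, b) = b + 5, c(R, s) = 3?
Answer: 0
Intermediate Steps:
r(I, b) = 5 + b
g(W) = -½
B(G, J) = 22/7 - G*J (B(G, J) = -((7*G)*J - 22)/7 = -(7*G*J - 22)/7 = -(-22 + 7*G*J)/7 = 22/7 - G*J)
B(r(-5, -7), g(c(0, 2)/9))*0 = (22/7 - 1*(5 - 7)*(-½))*0 = (22/7 - 1*(-2)*(-½))*0 = (22/7 - 1)*0 = (15/7)*0 = 0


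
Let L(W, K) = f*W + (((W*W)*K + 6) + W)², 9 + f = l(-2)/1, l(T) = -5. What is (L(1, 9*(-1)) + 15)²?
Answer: 25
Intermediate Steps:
f = -14 (f = -9 - 5/1 = -9 - 5*1 = -9 - 5 = -14)
L(W, K) = (6 + W + K*W²)² - 14*W (L(W, K) = -14*W + (((W*W)*K + 6) + W)² = -14*W + ((W²*K + 6) + W)² = -14*W + ((K*W² + 6) + W)² = -14*W + ((6 + K*W²) + W)² = -14*W + (6 + W + K*W²)² = (6 + W + K*W²)² - 14*W)
(L(1, 9*(-1)) + 15)² = (((6 + 1 + (9*(-1))*1²)² - 14*1) + 15)² = (((6 + 1 - 9*1)² - 14) + 15)² = (((6 + 1 - 9)² - 14) + 15)² = (((-2)² - 14) + 15)² = ((4 - 14) + 15)² = (-10 + 15)² = 5² = 25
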